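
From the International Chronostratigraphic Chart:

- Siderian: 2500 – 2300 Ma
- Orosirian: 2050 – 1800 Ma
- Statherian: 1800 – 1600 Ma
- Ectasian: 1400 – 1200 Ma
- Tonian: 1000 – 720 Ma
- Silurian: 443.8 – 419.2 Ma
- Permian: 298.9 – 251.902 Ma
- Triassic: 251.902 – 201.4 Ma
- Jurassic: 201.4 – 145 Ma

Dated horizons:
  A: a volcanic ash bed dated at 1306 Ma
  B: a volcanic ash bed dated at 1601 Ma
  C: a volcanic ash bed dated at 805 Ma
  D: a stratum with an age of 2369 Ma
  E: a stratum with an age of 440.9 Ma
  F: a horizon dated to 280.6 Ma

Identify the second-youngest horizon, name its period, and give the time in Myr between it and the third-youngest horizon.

Sorted youngest-first by Ma: F (280.6), E (440.9), C (805), A (1306), B (1601), D (2369).
The second youngest is E at 440.9 Ma, which lies in 443.8–419.2 Ma: the Silurian.
The third youngest is C at 805 Ma; separation = |440.9 − 805| = 364.1 Myr.

E, in the Silurian; 364.1 million years to C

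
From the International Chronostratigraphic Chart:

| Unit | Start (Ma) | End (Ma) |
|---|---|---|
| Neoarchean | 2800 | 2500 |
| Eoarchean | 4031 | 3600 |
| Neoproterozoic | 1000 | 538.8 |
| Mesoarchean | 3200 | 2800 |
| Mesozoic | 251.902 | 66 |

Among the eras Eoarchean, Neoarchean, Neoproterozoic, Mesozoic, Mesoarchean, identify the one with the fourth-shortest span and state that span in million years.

Durations: Eoarchean 431; Neoarchean 300; Neoproterozoic 461.2; Mesozoic 185.902; Mesoarchean 400 Myr.
Sorted shortest-first: Mesozoic (185.902), Neoarchean (300), Mesoarchean (400), Eoarchean (431), Neoproterozoic (461.2).
The fourth shortest is Eoarchean at 431 Myr.

Eoarchean, 431 million years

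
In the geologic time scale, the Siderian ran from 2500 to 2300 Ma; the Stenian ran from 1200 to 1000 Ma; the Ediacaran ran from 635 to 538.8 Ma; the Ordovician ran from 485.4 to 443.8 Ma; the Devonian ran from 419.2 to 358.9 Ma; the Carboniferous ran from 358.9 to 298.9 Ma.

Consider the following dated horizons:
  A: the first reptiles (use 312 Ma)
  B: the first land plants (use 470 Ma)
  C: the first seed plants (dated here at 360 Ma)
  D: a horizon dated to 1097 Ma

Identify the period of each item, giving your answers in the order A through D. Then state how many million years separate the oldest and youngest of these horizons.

A — Carboniferous; B — Ordovician; C — Devonian; D — Stenian; span 785 million years

A: 312 Ma lies in 358.9–298.9 Ma, so Carboniferous.
B: 470 Ma lies in 485.4–443.8 Ma, so Ordovician.
C: 360 Ma lies in 419.2–358.9 Ma, so Devonian.
D: 1097 Ma lies in 1200–1000 Ma, so Stenian.
Oldest = 1097 Ma, youngest = 312 Ma → span 785 Myr.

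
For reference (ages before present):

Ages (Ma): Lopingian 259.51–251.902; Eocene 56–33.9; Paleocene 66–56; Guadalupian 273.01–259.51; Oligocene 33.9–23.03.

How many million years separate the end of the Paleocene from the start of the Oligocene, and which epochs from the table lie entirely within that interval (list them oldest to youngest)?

22.1 million years; Eocene

End of Paleocene = 56 Ma; start of Oligocene = 33.9 Ma.
Gap = 56 − 33.9 = 22.1 Myr.
Epochs wholly inside 56–33.9 Ma: Eocene (56–33.9).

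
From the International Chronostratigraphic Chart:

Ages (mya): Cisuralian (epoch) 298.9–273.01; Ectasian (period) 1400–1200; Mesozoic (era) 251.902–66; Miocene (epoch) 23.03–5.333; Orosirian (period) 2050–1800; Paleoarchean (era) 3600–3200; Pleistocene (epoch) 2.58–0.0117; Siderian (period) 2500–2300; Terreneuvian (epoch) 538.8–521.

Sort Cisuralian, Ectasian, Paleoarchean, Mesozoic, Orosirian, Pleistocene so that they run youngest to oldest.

Sorting by start age (ascending Ma, since larger Ma = older): Pleistocene start 2.58, Mesozoic start 251.902, Cisuralian start 298.9, Ectasian start 1400, Orosirian start 2050, Paleoarchean start 3600.

Pleistocene, then Mesozoic, then Cisuralian, then Ectasian, then Orosirian, then Paleoarchean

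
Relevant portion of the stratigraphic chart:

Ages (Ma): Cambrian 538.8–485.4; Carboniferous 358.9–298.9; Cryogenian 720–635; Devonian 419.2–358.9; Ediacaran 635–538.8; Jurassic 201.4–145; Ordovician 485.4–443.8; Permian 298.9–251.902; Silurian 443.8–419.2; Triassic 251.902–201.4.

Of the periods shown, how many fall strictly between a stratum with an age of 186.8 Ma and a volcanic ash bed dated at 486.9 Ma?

486.9 Ma sits inside the Cambrian (538.8–485.4) and 186.8 Ma inside the Jurassic (201.4–145); neither of those is wholly between the two dates.
The listed periods lying completely between them are Ordovician, Silurian, Devonian, Carboniferous, Permian, Triassic — 6 in all.

6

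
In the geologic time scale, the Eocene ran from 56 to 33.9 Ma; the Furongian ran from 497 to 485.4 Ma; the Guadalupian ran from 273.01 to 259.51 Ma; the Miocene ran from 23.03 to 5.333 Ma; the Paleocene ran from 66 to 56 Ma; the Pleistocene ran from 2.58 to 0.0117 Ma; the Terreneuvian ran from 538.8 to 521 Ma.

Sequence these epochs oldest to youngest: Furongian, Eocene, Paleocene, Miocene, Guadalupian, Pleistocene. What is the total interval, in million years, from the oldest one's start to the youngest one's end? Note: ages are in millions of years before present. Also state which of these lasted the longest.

Furongian → Guadalupian → Paleocene → Eocene → Miocene → Pleistocene; total span 496.9883 Myr; longest is Eocene

From the excerpt: Furongian 497–485.4; Eocene 56–33.9; Paleocene 66–56; Miocene 23.03–5.333; Guadalupian 273.01–259.51; Pleistocene 2.58–0.0117 (Ma).
Larger Ma is earlier, so the oldest is Furongian and the youngest is Pleistocene; oldest to youngest: Furongian, Guadalupian, Paleocene, Eocene, Miocene, Pleistocene.
Oldest start 497 minus youngest end 0.0117 gives 496.9883 Myr overall.
Individual lengths (start − end): Eocene 22.1; Pleistocene 2.5683; Furongian 11.6; Miocene 17.697; Paleocene 10; Guadalupian 13.5. The largest is Eocene at 22.1 Myr.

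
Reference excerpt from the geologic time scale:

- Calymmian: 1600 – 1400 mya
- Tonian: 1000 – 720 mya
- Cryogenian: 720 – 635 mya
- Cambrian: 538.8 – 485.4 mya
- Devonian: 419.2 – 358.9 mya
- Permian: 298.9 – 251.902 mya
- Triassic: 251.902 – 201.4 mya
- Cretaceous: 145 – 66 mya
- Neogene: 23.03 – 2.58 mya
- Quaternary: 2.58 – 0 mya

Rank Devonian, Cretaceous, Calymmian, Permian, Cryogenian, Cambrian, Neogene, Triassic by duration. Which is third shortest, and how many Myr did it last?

Durations: Devonian 60.3; Cretaceous 79; Calymmian 200; Permian 46.998; Cryogenian 85; Cambrian 53.4; Neogene 20.45; Triassic 50.502 Myr.
Sorted shortest-first: Neogene (20.45), Permian (46.998), Triassic (50.502), Cambrian (53.4), Devonian (60.3), Cretaceous (79), Cryogenian (85), Calymmian (200).
The third shortest is Triassic at 50.502 Myr.

Triassic, 50.502 million years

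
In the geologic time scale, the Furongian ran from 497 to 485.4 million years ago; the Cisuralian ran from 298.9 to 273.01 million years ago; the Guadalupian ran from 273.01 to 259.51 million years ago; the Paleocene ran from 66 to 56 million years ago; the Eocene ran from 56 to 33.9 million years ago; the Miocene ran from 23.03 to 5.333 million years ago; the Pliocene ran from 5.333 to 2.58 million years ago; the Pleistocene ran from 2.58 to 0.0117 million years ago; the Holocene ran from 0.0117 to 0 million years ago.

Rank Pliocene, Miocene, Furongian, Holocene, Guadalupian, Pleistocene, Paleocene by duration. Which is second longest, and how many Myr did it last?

Guadalupian, 13.5 million years

Start − end for each: Pliocene 5.333 − 2.58 = 2.753; Miocene 23.03 − 5.333 = 17.697; Furongian 497 − 485.4 = 11.6; Holocene 0.0117 − 0 = 0.0117; Guadalupian 273.01 − 259.51 = 13.5; Pleistocene 2.58 − 0.0117 = 2.5683; Paleocene 66 − 56 = 10.
Ranking these from longest: Miocene > Guadalupian > Furongian > Paleocene > Pliocene > Pleistocene > Holocene.
Position 2 in that ranking is Guadalupian, which lasted 13.5 Myr.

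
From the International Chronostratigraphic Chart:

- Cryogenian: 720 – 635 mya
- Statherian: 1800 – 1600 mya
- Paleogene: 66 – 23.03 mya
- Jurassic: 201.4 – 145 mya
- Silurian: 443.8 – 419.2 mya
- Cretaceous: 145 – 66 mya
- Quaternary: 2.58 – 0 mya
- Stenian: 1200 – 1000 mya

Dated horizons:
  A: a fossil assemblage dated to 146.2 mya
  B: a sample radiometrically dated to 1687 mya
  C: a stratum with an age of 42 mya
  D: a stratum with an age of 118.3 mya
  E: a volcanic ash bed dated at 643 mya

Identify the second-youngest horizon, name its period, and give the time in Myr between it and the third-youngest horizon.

Smaller Ma means younger, so youngest first: C 42 < D 118.3 < A 146.2 < E 643 < B 1687.
Counting 2 along gives D (118.3 Ma); the excerpt puts that inside the Cretaceous, 145–66 Ma.
Next in line is A (146.2 Ma), and 146.2 − 118.3 = 27.9 Myr.

D, in the Cretaceous; 27.9 million years to A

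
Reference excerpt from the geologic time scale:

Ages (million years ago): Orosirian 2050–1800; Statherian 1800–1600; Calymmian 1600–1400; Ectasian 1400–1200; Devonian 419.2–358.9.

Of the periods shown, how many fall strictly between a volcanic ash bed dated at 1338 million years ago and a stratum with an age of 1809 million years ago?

The older date is 1809 Ma and the younger is 1338 Ma.
Periods with start < 1809 and end > 1338 Ma: Statherian (1800–1600), Calymmian (1600–1400).
That is 2 complete periods.

2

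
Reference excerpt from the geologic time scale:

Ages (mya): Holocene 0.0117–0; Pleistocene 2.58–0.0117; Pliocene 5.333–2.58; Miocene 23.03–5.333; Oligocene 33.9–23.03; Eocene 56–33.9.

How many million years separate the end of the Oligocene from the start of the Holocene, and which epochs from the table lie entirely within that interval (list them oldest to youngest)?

23.0183 million years; Miocene, Pliocene, Pleistocene

The Oligocene closes at 23.03 Ma and the Holocene opens at 0.0117 Ma, so the interval is 23.03 − 0.0117 = 23.0183 Myr.
An epoch fits inside if it starts at or after 23.03 Ma and ends at or before 0.0117 Ma; oldest first that gives Miocene, Pliocene, Pleistocene.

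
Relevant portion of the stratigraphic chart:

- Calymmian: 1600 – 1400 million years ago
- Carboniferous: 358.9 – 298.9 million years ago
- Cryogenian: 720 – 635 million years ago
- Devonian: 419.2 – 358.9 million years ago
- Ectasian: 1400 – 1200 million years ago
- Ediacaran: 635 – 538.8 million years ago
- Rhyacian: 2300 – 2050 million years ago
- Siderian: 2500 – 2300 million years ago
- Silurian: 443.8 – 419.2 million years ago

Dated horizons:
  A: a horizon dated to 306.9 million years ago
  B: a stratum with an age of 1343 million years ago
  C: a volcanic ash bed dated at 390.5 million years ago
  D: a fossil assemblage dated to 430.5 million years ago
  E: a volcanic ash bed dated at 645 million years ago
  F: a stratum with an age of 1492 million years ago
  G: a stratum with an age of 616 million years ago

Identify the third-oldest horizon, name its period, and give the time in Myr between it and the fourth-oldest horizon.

Larger Ma means older, so oldest first: F 1492 > B 1343 > E 645 > G 616 > D 430.5 > C 390.5 > A 306.9.
Counting 3 along gives E (645 Ma); the excerpt puts that inside the Cryogenian, 720–635 Ma.
Next in line is G (616 Ma), and 645 − 616 = 29 Myr.

E, in the Cryogenian; 29 million years to G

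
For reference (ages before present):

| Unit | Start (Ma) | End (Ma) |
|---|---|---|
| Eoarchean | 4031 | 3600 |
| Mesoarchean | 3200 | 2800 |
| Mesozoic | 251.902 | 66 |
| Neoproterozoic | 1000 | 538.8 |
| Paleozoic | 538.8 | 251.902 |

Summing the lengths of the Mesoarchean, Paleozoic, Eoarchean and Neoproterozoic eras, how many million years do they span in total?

1579.098 million years

Each duration: Mesoarchean = 400; Paleozoic = 286.898; Eoarchean = 431; Neoproterozoic = 461.2.
Sum: 400 + 286.898 + 431 + 461.2 = 1579.098 Myr.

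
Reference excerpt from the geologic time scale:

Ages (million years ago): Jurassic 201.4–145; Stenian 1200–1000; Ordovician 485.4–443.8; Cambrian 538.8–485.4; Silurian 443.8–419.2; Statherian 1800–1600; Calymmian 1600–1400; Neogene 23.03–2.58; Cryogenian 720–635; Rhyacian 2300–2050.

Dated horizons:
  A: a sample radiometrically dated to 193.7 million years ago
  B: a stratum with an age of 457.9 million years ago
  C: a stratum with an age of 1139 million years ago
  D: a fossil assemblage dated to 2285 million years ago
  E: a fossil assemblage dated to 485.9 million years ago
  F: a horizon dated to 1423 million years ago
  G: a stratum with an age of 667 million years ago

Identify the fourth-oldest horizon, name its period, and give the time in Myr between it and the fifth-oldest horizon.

G, in the Cryogenian; 181.1 million years to E

Larger Ma means older, so oldest first: D 2285 > F 1423 > C 1139 > G 667 > E 485.9 > B 457.9 > A 193.7.
Counting 4 along gives G (667 Ma); the excerpt puts that inside the Cryogenian, 720–635 Ma.
Next in line is E (485.9 Ma), and 667 − 485.9 = 181.1 Myr.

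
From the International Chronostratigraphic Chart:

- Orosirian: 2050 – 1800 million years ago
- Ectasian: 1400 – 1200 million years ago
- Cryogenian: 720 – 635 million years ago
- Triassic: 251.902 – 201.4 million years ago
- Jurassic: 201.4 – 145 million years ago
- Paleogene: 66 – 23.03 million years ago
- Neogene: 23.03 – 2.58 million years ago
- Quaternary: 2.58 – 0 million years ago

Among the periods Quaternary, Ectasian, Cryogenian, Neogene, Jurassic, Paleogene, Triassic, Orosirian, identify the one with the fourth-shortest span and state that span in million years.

Triassic, 50.502 million years

Durations: Quaternary 2.58; Ectasian 200; Cryogenian 85; Neogene 20.45; Jurassic 56.4; Paleogene 42.97; Triassic 50.502; Orosirian 250 Myr.
Sorted shortest-first: Quaternary (2.58), Neogene (20.45), Paleogene (42.97), Triassic (50.502), Jurassic (56.4), Cryogenian (85), Ectasian (200), Orosirian (250).
The fourth shortest is Triassic at 50.502 Myr.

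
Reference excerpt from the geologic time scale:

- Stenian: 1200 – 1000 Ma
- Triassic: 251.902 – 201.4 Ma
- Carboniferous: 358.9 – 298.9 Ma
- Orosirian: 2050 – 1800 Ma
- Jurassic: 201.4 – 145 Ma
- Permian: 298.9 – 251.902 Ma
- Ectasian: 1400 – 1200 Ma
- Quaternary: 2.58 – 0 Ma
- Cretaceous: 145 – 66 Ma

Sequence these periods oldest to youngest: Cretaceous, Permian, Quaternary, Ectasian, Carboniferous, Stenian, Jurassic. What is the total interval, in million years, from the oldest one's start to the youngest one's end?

Ectasian → Stenian → Carboniferous → Permian → Jurassic → Cretaceous → Quaternary; total span 1400 Myr

Start ages (Ma): Ectasian 1400, Stenian 1200, Carboniferous 358.9, Permian 298.9, Jurassic 201.4, Cretaceous 145, Quaternary 2.58.
Ordered oldest to youngest: Ectasian, Stenian, Carboniferous, Permian, Jurassic, Cretaceous, Quaternary.
Span = 1400 − 0 = 1400 Myr.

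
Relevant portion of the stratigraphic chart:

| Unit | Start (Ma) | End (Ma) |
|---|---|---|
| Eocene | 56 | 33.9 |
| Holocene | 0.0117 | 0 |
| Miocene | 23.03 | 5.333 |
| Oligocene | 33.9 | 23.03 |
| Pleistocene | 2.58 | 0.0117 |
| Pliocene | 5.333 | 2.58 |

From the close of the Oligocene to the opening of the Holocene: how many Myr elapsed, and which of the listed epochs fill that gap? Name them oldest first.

End of Oligocene = 23.03 Ma; start of Holocene = 0.0117 Ma.
Gap = 23.03 − 0.0117 = 23.0183 Myr.
Epochs wholly inside 23.03–0.0117 Ma: Miocene (23.03–5.333), Pliocene (5.333–2.58), Pleistocene (2.58–0.0117).

23.0183 million years; Miocene, Pliocene, Pleistocene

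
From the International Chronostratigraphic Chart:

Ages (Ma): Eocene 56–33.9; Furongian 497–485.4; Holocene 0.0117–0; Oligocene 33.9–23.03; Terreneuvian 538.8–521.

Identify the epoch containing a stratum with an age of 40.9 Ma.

Eocene

40.9 Ma lies between 56 and 33.9 Ma, so it falls in the Eocene.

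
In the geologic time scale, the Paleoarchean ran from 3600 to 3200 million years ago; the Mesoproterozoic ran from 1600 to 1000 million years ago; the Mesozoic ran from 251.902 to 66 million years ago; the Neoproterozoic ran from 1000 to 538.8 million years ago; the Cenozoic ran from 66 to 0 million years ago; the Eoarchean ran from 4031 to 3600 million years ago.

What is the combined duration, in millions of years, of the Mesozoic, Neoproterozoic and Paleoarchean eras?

1047.102 million years

Each duration: Mesozoic = 185.902; Neoproterozoic = 461.2; Paleoarchean = 400.
Sum: 185.902 + 461.2 + 400 = 1047.102 Myr.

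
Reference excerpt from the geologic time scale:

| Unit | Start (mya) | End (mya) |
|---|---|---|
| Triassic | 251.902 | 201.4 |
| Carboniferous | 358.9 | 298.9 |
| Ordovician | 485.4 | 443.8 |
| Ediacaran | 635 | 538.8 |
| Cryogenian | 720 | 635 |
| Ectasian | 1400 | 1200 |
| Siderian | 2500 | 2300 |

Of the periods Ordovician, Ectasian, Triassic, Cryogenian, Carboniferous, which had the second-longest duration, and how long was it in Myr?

Cryogenian, 85 million years

Durations: Ordovician 41.6; Ectasian 200; Triassic 50.502; Cryogenian 85; Carboniferous 60 Myr.
Sorted longest-first: Ectasian (200), Cryogenian (85), Carboniferous (60), Triassic (50.502), Ordovician (41.6).
The second longest is Cryogenian at 85 Myr.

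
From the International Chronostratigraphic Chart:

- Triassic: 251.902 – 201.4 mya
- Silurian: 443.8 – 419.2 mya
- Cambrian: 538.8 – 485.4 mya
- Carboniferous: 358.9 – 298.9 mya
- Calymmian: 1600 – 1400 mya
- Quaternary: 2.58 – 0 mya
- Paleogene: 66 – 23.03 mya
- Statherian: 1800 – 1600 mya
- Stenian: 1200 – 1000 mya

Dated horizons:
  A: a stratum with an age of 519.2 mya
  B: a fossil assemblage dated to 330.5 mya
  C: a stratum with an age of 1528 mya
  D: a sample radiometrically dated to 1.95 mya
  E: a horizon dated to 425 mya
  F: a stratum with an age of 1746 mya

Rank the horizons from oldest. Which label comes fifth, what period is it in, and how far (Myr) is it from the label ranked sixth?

B, in the Carboniferous; 328.55 million years to D

Larger Ma means older, so oldest first: F 1746 > C 1528 > A 519.2 > E 425 > B 330.5 > D 1.95.
Counting 5 along gives B (330.5 Ma); the excerpt puts that inside the Carboniferous, 358.9–298.9 Ma.
Next in line is D (1.95 Ma), and 330.5 − 1.95 = 328.55 Myr.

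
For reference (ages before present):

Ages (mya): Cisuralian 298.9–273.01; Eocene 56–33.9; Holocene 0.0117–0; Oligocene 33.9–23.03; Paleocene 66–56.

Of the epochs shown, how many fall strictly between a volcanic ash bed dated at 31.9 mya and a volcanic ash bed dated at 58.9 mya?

58.9 Ma sits inside the Paleocene (66–56) and 31.9 Ma inside the Oligocene (33.9–23.03); neither of those is wholly between the two dates.
The listed epochs lying completely between them are Eocene — 1 in all.

1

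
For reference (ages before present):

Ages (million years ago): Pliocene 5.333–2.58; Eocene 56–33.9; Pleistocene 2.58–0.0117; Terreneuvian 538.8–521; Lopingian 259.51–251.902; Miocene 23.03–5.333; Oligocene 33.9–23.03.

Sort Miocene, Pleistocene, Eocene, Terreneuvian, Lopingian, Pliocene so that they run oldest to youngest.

The oldest of these is Terreneuvian (starts 538.8 Ma) and the youngest is Pleistocene (ends 0.0117 Ma).
In between, by decreasing start age: Lopingian (259.51), Eocene (56), Miocene (23.03), Pliocene (5.333).

Terreneuvian → Lopingian → Eocene → Miocene → Pliocene → Pleistocene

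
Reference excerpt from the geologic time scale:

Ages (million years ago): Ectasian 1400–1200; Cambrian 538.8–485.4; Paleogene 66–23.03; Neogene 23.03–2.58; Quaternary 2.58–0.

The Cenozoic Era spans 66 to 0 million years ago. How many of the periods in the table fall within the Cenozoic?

Periods inside 66–0 Ma: Paleogene, Neogene, Quaternary — 3 in total.

3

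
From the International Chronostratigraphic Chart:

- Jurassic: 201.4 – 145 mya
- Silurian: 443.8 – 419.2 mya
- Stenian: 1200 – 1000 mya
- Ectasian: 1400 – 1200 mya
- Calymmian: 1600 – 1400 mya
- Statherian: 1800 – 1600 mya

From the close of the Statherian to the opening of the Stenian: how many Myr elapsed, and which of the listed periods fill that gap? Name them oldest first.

End of Statherian = 1600 Ma; start of Stenian = 1200 Ma.
Gap = 1600 − 1200 = 400 Myr.
Periods wholly inside 1600–1200 Ma: Calymmian (1600–1400), Ectasian (1400–1200).

400 million years; Calymmian, Ectasian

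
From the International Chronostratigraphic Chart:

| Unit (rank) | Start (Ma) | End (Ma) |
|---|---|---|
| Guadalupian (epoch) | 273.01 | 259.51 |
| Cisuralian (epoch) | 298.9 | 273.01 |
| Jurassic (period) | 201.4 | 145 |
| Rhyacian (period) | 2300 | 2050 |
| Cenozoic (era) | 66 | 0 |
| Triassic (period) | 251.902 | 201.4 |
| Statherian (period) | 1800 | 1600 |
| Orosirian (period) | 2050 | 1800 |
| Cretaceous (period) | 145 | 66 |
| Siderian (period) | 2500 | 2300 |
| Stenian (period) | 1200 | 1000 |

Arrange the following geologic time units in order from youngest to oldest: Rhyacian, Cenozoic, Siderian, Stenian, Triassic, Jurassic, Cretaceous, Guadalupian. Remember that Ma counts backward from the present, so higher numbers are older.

Cenozoic, then Cretaceous, then Jurassic, then Triassic, then Guadalupian, then Stenian, then Rhyacian, then Siderian

Sorting by start age (ascending Ma, since larger Ma = older): Cenozoic began 66, Cretaceous began 145, Jurassic began 201.4, Triassic began 251.902, Guadalupian began 273.01, Stenian began 1200, Rhyacian began 2300, Siderian began 2500.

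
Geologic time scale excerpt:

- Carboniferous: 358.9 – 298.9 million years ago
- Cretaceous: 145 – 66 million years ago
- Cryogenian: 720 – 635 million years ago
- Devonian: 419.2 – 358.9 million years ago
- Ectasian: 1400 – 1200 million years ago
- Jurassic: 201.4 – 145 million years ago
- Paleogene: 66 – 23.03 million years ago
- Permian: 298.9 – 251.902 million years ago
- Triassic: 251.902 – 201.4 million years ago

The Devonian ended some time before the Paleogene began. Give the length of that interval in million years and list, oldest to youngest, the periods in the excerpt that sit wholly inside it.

End of Devonian = 358.9 Ma; start of Paleogene = 66 Ma.
Gap = 358.9 − 66 = 292.9 Myr.
Periods wholly inside 358.9–66 Ma: Carboniferous (358.9–298.9), Permian (298.9–251.902), Triassic (251.902–201.4), Jurassic (201.4–145), Cretaceous (145–66).

292.9 million years; Carboniferous, Permian, Triassic, Jurassic, Cretaceous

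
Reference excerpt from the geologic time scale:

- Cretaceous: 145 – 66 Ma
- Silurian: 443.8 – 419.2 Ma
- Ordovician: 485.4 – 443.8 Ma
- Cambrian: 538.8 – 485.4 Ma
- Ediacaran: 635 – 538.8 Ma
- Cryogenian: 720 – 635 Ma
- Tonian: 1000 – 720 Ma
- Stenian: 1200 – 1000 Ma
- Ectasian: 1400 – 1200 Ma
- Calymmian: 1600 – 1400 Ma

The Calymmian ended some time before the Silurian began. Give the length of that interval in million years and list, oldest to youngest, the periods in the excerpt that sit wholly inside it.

956.2 million years; Ectasian, Stenian, Tonian, Cryogenian, Ediacaran, Cambrian, Ordovician

The Calymmian closes at 1400 Ma and the Silurian opens at 443.8 Ma, so the interval is 1400 − 443.8 = 956.2 Myr.
A period fits inside if it starts at or after 1400 Ma and ends at or before 443.8 Ma; oldest first that gives Ectasian, Stenian, Tonian, Cryogenian, Ediacaran, Cambrian, Ordovician.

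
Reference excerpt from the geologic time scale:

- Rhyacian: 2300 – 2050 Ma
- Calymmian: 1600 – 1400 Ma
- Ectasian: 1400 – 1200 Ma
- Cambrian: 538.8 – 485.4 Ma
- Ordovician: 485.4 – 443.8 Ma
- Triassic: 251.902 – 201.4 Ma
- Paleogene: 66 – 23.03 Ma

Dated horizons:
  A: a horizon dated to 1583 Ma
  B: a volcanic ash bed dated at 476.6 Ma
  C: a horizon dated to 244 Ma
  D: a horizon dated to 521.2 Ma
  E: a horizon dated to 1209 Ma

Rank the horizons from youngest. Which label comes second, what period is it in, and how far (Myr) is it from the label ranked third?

B, in the Ordovician; 44.6 million years to D

Sorted youngest-first by Ma: C (244), B (476.6), D (521.2), E (1209), A (1583).
The second youngest is B at 476.6 Ma, which lies in 485.4–443.8 Ma: the Ordovician.
The third youngest is D at 521.2 Ma; separation = |476.6 − 521.2| = 44.6 Myr.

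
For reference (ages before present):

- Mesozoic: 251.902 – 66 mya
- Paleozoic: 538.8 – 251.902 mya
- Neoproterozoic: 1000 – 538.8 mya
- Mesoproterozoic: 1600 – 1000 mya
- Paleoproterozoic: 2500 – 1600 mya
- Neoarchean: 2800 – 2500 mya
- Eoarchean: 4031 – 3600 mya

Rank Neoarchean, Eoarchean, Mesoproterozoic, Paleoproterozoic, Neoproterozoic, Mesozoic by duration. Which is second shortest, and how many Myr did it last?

Start − end for each: Neoarchean 2800 − 2500 = 300; Eoarchean 4031 − 3600 = 431; Mesoproterozoic 1600 − 1000 = 600; Paleoproterozoic 2500 − 1600 = 900; Neoproterozoic 1000 − 538.8 = 461.2; Mesozoic 251.902 − 66 = 185.902.
Ranking these from shortest: Mesozoic < Neoarchean < Eoarchean < Neoproterozoic < Mesoproterozoic < Paleoproterozoic.
Position 2 in that ranking is Neoarchean, which lasted 300 Myr.

Neoarchean, 300 million years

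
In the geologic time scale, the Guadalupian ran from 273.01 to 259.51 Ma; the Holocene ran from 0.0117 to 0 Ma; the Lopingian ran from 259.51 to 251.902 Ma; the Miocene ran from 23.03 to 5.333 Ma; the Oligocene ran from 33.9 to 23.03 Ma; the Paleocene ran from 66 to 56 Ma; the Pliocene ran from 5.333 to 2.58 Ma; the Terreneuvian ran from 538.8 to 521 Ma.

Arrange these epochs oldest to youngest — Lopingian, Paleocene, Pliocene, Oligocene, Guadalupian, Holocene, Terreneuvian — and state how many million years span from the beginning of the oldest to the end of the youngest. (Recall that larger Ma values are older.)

Terreneuvian → Guadalupian → Lopingian → Paleocene → Oligocene → Pliocene → Holocene; total span 538.8 Myr

From the excerpt: Lopingian 259.51–251.902; Paleocene 66–56; Pliocene 5.333–2.58; Oligocene 33.9–23.03; Guadalupian 273.01–259.51; Holocene 0.0117–0; Terreneuvian 538.8–521 (Ma).
Larger Ma is earlier, so the oldest is Terreneuvian and the youngest is Holocene; oldest to youngest: Terreneuvian, Guadalupian, Lopingian, Paleocene, Oligocene, Pliocene, Holocene.
Oldest start 538.8 minus youngest end 0 gives 538.8 Myr overall.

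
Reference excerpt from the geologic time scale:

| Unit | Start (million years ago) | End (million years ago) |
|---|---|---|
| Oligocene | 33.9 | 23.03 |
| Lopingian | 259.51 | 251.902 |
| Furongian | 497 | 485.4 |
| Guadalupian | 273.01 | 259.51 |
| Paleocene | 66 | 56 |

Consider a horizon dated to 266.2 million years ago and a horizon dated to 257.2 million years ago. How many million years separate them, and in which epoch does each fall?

9 million years apart; the first in the Guadalupian, the second in the Lopingian

Elapsed time: 266.2 − 257.2 = 9 Myr.
266.2 Ma lies within 273.01–259.51 Ma: Guadalupian.
257.2 Ma lies within 259.51–251.902 Ma: Lopingian.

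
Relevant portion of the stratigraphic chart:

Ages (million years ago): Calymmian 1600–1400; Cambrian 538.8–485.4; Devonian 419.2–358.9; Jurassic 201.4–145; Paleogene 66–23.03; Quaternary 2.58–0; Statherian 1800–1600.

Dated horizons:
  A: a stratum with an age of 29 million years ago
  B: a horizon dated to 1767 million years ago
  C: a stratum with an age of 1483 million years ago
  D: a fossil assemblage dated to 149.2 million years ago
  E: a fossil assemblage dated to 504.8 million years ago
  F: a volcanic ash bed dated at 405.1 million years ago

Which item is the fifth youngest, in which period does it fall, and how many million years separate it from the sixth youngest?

C, in the Calymmian; 284 million years to B

Sorted youngest-first by Ma: A (29), D (149.2), F (405.1), E (504.8), C (1483), B (1767).
The fifth youngest is C at 1483 Ma, which lies in 1600–1400 Ma: the Calymmian.
The sixth youngest is B at 1767 Ma; separation = |1483 − 1767| = 284 Myr.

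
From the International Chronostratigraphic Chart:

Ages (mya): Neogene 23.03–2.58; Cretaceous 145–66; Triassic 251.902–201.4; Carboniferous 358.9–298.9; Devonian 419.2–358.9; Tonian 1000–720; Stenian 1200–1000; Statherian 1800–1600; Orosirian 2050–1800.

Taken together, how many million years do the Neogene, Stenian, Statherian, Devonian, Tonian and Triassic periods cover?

811.252 million years

Each duration: Neogene = 20.45; Stenian = 200; Statherian = 200; Devonian = 60.3; Tonian = 280; Triassic = 50.502.
Sum: 20.45 + 200 + 200 + 60.3 + 280 + 50.502 = 811.252 Myr.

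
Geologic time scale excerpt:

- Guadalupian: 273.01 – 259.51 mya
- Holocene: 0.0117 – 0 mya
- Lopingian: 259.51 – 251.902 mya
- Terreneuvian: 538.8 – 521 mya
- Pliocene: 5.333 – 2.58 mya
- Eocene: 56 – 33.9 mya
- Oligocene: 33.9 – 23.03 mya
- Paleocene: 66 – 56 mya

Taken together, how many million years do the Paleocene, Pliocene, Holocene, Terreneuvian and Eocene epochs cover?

52.6647 million years

Duration is start − end for each: (66 − 56) + (5.333 − 2.58) + (0.0117 − 0) + (538.8 − 521) + (56 − 33.9).
That is 10 + 2.753 + 0.0117 + 17.8 + 22.1, which totals 52.6647 million years.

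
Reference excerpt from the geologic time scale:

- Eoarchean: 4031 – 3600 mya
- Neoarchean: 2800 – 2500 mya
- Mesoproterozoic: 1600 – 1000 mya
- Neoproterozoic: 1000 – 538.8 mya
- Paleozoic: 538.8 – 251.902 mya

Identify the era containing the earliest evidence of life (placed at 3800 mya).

3800 Ma lies between 4031 and 3600 Ma, so it falls in the Eoarchean.

Eoarchean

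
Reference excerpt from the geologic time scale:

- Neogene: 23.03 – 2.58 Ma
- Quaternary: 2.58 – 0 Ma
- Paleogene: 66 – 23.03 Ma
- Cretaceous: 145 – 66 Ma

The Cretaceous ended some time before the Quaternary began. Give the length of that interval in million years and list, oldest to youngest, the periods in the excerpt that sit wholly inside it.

The Cretaceous closes at 66 Ma and the Quaternary opens at 2.58 Ma, so the interval is 66 − 2.58 = 63.42 Myr.
A period fits inside if it starts at or after 66 Ma and ends at or before 2.58 Ma; oldest first that gives Paleogene, Neogene.

63.42 million years; Paleogene, Neogene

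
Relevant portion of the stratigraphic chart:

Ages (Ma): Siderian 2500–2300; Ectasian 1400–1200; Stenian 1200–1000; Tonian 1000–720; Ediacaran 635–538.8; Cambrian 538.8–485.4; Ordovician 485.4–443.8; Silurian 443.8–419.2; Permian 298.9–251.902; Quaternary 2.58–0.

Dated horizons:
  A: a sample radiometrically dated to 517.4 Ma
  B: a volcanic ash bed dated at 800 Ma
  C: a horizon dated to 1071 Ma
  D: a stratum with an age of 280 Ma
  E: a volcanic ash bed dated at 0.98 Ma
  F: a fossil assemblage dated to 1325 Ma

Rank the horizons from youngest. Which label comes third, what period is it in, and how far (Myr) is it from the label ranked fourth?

A, in the Cambrian; 282.6 million years to B

Sorted youngest-first by Ma: E (0.98), D (280), A (517.4), B (800), C (1071), F (1325).
The third youngest is A at 517.4 Ma, which lies in 538.8–485.4 Ma: the Cambrian.
The fourth youngest is B at 800 Ma; separation = |517.4 − 800| = 282.6 Myr.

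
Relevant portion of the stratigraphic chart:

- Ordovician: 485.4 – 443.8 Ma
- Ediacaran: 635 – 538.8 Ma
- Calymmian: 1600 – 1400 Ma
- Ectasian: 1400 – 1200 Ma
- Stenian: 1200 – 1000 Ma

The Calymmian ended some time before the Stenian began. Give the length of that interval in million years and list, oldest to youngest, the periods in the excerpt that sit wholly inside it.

The Calymmian closes at 1400 Ma and the Stenian opens at 1200 Ma, so the interval is 1400 − 1200 = 200 Myr.
A period fits inside if it starts at or after 1400 Ma and ends at or before 1200 Ma; oldest first that gives Ectasian.

200 million years; Ectasian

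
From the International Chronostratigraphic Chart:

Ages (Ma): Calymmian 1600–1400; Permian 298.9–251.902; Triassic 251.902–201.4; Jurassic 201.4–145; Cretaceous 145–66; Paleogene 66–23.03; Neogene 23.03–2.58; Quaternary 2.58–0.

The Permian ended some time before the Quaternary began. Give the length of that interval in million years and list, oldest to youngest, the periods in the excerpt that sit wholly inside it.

249.322 million years; Triassic, Jurassic, Cretaceous, Paleogene, Neogene

End of Permian = 251.902 Ma; start of Quaternary = 2.58 Ma.
Gap = 251.902 − 2.58 = 249.322 Myr.
Periods wholly inside 251.902–2.58 Ma: Triassic (251.902–201.4), Jurassic (201.4–145), Cretaceous (145–66), Paleogene (66–23.03), Neogene (23.03–2.58).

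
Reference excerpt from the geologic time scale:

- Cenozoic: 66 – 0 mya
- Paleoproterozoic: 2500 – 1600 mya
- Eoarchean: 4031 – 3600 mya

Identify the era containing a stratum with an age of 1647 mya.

Paleoproterozoic

1647 Ma lies between 2500 and 1600 Ma, so it falls in the Paleoproterozoic.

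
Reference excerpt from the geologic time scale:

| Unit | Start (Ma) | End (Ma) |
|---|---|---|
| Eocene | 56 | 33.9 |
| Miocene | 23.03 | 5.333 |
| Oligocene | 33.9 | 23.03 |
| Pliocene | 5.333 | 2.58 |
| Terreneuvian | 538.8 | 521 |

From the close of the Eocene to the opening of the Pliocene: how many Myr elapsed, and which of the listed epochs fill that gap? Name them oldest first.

The Eocene closes at 33.9 Ma and the Pliocene opens at 5.333 Ma, so the interval is 33.9 − 5.333 = 28.567 Myr.
An epoch fits inside if it starts at or after 33.9 Ma and ends at or before 5.333 Ma; oldest first that gives Oligocene, Miocene.

28.567 million years; Oligocene, Miocene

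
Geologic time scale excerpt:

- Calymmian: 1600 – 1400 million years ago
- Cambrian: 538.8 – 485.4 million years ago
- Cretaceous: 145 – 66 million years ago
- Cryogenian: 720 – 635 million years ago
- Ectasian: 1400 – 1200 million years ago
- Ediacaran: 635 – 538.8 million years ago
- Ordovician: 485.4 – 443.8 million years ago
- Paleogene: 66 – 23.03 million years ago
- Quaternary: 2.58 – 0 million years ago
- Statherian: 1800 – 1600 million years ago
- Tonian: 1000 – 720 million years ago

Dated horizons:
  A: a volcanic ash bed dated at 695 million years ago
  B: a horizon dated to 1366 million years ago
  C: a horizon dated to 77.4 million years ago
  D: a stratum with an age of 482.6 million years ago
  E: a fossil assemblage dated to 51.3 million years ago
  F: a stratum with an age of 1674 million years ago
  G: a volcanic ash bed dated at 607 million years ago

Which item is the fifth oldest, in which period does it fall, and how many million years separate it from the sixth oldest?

Larger Ma means older, so oldest first: F 1674 > B 1366 > A 695 > G 607 > D 482.6 > C 77.4 > E 51.3.
Counting 5 along gives D (482.6 Ma); the excerpt puts that inside the Ordovician, 485.4–443.8 Ma.
Next in line is C (77.4 Ma), and 482.6 − 77.4 = 405.2 Myr.

D, in the Ordovician; 405.2 million years to C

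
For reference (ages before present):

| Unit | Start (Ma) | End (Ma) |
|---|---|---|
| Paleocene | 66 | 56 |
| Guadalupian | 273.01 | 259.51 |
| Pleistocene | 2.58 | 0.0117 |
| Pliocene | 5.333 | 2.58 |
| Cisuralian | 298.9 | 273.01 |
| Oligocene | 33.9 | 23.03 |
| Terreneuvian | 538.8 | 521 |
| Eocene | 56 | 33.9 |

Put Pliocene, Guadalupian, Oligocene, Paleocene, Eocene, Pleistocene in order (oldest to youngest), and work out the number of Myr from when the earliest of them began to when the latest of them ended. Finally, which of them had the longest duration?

Guadalupian, Paleocene, Eocene, Oligocene, Pliocene, Pleistocene; total span 272.9983 Myr; longest is Eocene

Start ages (Ma): Guadalupian 273.01, Paleocene 66, Eocene 56, Oligocene 33.9, Pliocene 5.333, Pleistocene 2.58.
Ordered oldest to youngest: Guadalupian, Paleocene, Eocene, Oligocene, Pliocene, Pleistocene.
Span = 273.01 − 0.0117 = 272.9983 Myr.
Durations: Pleistocene 2.5683, Pliocene 2.753, Eocene 22.1, Guadalupian 13.5, Paleocene 10, Oligocene 10.87 → longest is Eocene (22.1 Myr).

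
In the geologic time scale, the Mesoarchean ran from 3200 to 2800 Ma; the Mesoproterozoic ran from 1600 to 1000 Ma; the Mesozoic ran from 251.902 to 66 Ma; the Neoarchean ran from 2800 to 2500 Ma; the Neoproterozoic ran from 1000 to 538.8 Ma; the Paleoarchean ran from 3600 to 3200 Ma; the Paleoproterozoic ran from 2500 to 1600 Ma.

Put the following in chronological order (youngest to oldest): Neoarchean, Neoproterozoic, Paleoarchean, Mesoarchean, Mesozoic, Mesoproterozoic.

Mesozoic, then Neoproterozoic, then Mesoproterozoic, then Neoarchean, then Mesoarchean, then Paleoarchean

Read off each span (Ma): Neoarchean 2800–2500; Neoproterozoic 1000–538.8; Paleoarchean 3600–3200; Mesoarchean 3200–2800; Mesozoic 251.902–66; Mesoproterozoic 1600–1000.
Larger Ma is older, so oldest→youngest is Paleoarchean, Mesoarchean, Neoarchean, Mesoproterozoic, Neoproterozoic, Mesozoic; reverse it for youngest→oldest.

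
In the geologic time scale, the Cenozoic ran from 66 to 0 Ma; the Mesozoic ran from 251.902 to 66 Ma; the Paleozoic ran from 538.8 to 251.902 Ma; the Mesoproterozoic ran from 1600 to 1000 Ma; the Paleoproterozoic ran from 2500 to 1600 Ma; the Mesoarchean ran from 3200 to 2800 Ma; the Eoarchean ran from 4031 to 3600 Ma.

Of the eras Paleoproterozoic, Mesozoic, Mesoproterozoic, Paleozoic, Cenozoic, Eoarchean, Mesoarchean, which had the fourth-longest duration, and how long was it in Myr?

Start − end for each: Paleoproterozoic 2500 − 1600 = 900; Mesozoic 251.902 − 66 = 185.902; Mesoproterozoic 1600 − 1000 = 600; Paleozoic 538.8 − 251.902 = 286.898; Cenozoic 66 − 0 = 66; Eoarchean 4031 − 3600 = 431; Mesoarchean 3200 − 2800 = 400.
Ranking these from longest: Paleoproterozoic > Mesoproterozoic > Eoarchean > Mesoarchean > Paleozoic > Mesozoic > Cenozoic.
Position 4 in that ranking is Mesoarchean, which lasted 400 Myr.

Mesoarchean, 400 million years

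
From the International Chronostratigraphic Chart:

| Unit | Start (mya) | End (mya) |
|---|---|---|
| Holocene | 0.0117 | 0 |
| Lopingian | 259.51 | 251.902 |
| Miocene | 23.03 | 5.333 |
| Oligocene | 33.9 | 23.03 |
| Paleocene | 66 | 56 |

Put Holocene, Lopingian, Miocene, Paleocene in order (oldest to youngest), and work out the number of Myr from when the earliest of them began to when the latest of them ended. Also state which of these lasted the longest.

Lopingian, Paleocene, Miocene, Holocene; total span 259.51 Myr; longest is Miocene

From the excerpt: Holocene 0.0117–0; Lopingian 259.51–251.902; Miocene 23.03–5.333; Paleocene 66–56 (Ma).
Larger Ma is earlier, so the oldest is Lopingian and the youngest is Holocene; oldest to youngest: Lopingian, Paleocene, Miocene, Holocene.
Oldest start 259.51 minus youngest end 0 gives 259.51 Myr overall.
Individual lengths (start − end): Lopingian 7.608; Holocene 0.0117; Paleocene 10; Miocene 17.697. The largest is Miocene at 17.697 Myr.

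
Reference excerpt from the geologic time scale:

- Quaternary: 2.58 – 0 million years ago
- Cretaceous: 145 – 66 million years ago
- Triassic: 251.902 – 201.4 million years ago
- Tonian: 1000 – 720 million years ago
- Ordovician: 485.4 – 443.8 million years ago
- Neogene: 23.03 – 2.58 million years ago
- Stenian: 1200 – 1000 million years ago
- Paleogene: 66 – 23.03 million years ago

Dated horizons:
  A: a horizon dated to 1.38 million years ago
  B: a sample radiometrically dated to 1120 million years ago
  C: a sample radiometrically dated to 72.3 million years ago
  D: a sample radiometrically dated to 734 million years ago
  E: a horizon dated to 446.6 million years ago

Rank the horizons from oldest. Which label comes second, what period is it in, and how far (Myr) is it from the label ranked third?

D, in the Tonian; 287.4 million years to E

Larger Ma means older, so oldest first: B 1120 > D 734 > E 446.6 > C 72.3 > A 1.38.
Counting 2 along gives D (734 Ma); the excerpt puts that inside the Tonian, 1000–720 Ma.
Next in line is E (446.6 Ma), and 734 − 446.6 = 287.4 Myr.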